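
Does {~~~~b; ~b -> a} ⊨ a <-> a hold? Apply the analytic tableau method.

Initial set: {~~~~b; (~b -> a); ~(a <-> a)}.
~~~~b: drop double negation, giving ~~b.
~~b: drop double negation, giving b.
(~b -> a): β-rule — branch into ~~b  //  a.
  branch 1 (add ~~b):
    ~(a <-> a): β-rule — branch into a, ~a  //  ~a, a.
      branch 1.1 (add a, ~a):
        × closes — contains both a and ~a.
      branch 1.2 (add ~a, a):
        × closes — contains both a and ~a.
  branch 2 (add a):
    ~(a <-> a): β-rule — branch into a, ~a  //  ~a, a.
      branch 2.1 (add a, ~a):
        × closes — contains both a and ~a.
      branch 2.2 (add ~a, a):
        × closes — contains both a and ~a.
All 4 branches close.
Every branch closed, so the premises entail the conclusion.

Yes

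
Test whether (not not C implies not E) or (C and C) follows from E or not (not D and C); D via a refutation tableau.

Yes

Initial set: {(E or not (not D and C)); D; not ((not not C implies not E) or (C and C))}.
not ((not not C implies not E) or (C and C)): α-rule — add not (not not C implies not E), not (C and C).
not (not not C implies not E): α-rule — add not not C, not not E.
not not C: drop double negation, giving C.
(E or not (not D and C)): β-rule — branch into E  //  not (not D and C).
  branch 1 (add E):
    not (C and C): β-rule — branch into not C  //  not C.
      branch 1.1 (add not C):
        × closes — contains both C and not C.
      branch 1.2 (add not C):
        × closes — contains both C and not C.
  branch 2 (add not (not D and C)):
    not (C and C): β-rule — branch into not C  //  not C.
      branch 2.1 (add not C):
        × closes — contains both C and not C.
      branch 2.2 (add not C):
        × closes — contains both C and not C.
All 4 branches close.
Every branch closed, so the premises entail the conclusion.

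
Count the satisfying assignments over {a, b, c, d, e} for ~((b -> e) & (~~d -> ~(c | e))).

18

Initial set: {~((b -> e) & (~~d -> ~(c | e)))}.
~((b -> e) & (~~d -> ~(c | e))): β-rule — branch into ~(b -> e)  //  ~(~~d -> ~(c | e)).
  branch 1 (add ~(b -> e)):
    ~(b -> e): α-rule — add b, ~e.
    ○ open, literals {b=true, e=false}.
  branch 2 (add ~(~~d -> ~(c | e))):
    ~(~~d -> ~(c | e)): α-rule — add ~~d, ~~(c | e).
    ~~d: drop double negation, giving d.
    ~~(c | e): β-rule — branch into c  //  e.
      branch 2.1 (add c):
        ○ open, literals {c=true, d=true}.
      branch 2.2 (add e):
        ○ open, literals {d=true, e=true}.
0 branches closed, 3 open.
Each open branch fixes some atoms; the unmentioned ones are free. Counting distinct full assignments: branch {b=true, e=false} (a, c, d) contributes 8 new; branch {c=true, d=true} (a, b, e) contributes 6 new; branch {d=true, e=true} (a, b, c) contributes 4 new. Total: 18.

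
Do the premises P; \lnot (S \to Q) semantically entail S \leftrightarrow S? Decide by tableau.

Yes

Initial set: {T P; T \lnot (S \to Q); F (S \leftrightarrow S)}.
T \lnot (S \to Q): α-rule — add T S, F Q.
F (S \leftrightarrow S): β-rule — branch into T S, F S  //  F S, T S.
  branch 1 (add T S, F S):
    × closes — contains both S and \lnot S.
  branch 2 (add F S, T S):
    × closes — contains both S and \lnot S.
All 2 branches close.
Every branch closed, so the premises entail the conclusion.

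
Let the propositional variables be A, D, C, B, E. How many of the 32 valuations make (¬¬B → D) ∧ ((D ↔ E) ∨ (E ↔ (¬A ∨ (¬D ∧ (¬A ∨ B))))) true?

Initial set: {((¬¬B → D) ∧ ((D ↔ E) ∨ (E ↔ (¬A ∨ (¬D ∧ (¬A ∨ B))))))}.
((¬¬B → D) ∧ ((D ↔ E) ∨ (E ↔ (¬A ∨ (¬D ∧ (¬A ∨ B)))))): α-rule — add (¬¬B → D), ((D ↔ E) ∨ (E ↔ (¬A ∨ (¬D ∧ (¬A ∨ B))))).
(¬¬B → D): β-rule — branch into ¬¬¬B  //  D.
  branch 1 (add ¬¬¬B):
    ¬¬¬B: drop double negation, giving ¬B.
    ((D ↔ E) ∨ (E ↔ (¬A ∨ (¬D ∧ (¬A ∨ B))))): β-rule — branch into (D ↔ E)  //  (E ↔ (¬A ∨ (¬D ∧ (¬A ∨ B)))).
      branch 1.1 (add (D ↔ E)):
        (D ↔ E): β-rule — branch into D, E  //  ¬D, ¬E.
          branch 1.1.1 (add D, E):
            ○ open, literals {B=F, D=T, E=T}.
          branch 1.1.2 (add ¬D, ¬E):
            ○ open, literals {B=F, D=F, E=F}.
      branch 1.2 (add (E ↔ (¬A ∨ (¬D ∧ (¬A ∨ B))))):
        (E ↔ (¬A ∨ (¬D ∧ (¬A ∨ B)))): β-rule — branch into E, (¬A ∨ (¬D ∧ (¬A ∨ B)))  //  ¬E, ¬(¬A ∨ (¬D ∧ (¬A ∨ B))).
          branch 1.2.1 (add E, (¬A ∨ (¬D ∧ (¬A ∨ B)))):
            (¬A ∨ (¬D ∧ (¬A ∨ B))): β-rule — branch into ¬A  //  (¬D ∧ (¬A ∨ B)).
              branch 1.2.1.1 (add ¬A):
                ○ open, literals {A=F, B=F, E=T}.
              branch 1.2.1.2 (add (¬D ∧ (¬A ∨ B))):
                (¬D ∧ (¬A ∨ B)): α-rule — add ¬D, (¬A ∨ B).
                (¬A ∨ B): β-rule — branch into ¬A  //  B.
                  branch 1.2.1.2.1 (add ¬A):
                    ○ open, literals {A=F, B=F, D=F, E=T}.
                  branch 1.2.1.2.2 (add B):
                    × closes — contains both B and ¬B.
          branch 1.2.2 (add ¬E, ¬(¬A ∨ (¬D ∧ (¬A ∨ B)))):
            ¬(¬A ∨ (¬D ∧ (¬A ∨ B))): α-rule — add ¬¬A, ¬(¬D ∧ (¬A ∨ B)).
            ¬(¬D ∧ (¬A ∨ B)): β-rule — branch into ¬¬D  //  ¬(¬A ∨ B).
              branch 1.2.2.1 (add ¬¬D):
                ○ open, literals {A=T, B=F, D=T, E=F}.
              branch 1.2.2.2 (add ¬(¬A ∨ B)):
                ¬(¬A ∨ B): α-rule — add ¬¬A, ¬B.
                ○ open, literals {A=T, B=F, E=F}.
  branch 2 (add D):
    ((D ↔ E) ∨ (E ↔ (¬A ∨ (¬D ∧ (¬A ∨ B))))): β-rule — branch into (D ↔ E)  //  (E ↔ (¬A ∨ (¬D ∧ (¬A ∨ B)))).
      branch 2.1 (add (D ↔ E)):
        (D ↔ E): β-rule — branch into D, E  //  ¬D, ¬E.
          branch 2.1.1 (add D, E):
            ○ open, literals {D=T, E=T}.
          branch 2.1.2 (add ¬D, ¬E):
            × closes — contains both D and ¬D.
      branch 2.2 (add (E ↔ (¬A ∨ (¬D ∧ (¬A ∨ B))))):
        (E ↔ (¬A ∨ (¬D ∧ (¬A ∨ B)))): β-rule — branch into E, (¬A ∨ (¬D ∧ (¬A ∨ B)))  //  ¬E, ¬(¬A ∨ (¬D ∧ (¬A ∨ B))).
          branch 2.2.1 (add E, (¬A ∨ (¬D ∧ (¬A ∨ B)))):
            (¬A ∨ (¬D ∧ (¬A ∨ B))): β-rule — branch into ¬A  //  (¬D ∧ (¬A ∨ B)).
              branch 2.2.1.1 (add ¬A):
                ○ open, literals {A=F, D=T, E=T}.
              branch 2.2.1.2 (add (¬D ∧ (¬A ∨ B))):
                (¬D ∧ (¬A ∨ B)): α-rule — add ¬D, (¬A ∨ B).
                × closes — contains both D and ¬D.
          branch 2.2.2 (add ¬E, ¬(¬A ∨ (¬D ∧ (¬A ∨ B)))):
            ¬(¬A ∨ (¬D ∧ (¬A ∨ B))): α-rule — add ¬¬A, ¬(¬D ∧ (¬A ∨ B)).
            ¬(¬D ∧ (¬A ∨ B)): β-rule — branch into ¬¬D  //  ¬(¬A ∨ B).
              branch 2.2.2.1 (add ¬¬D):
                ○ open, literals {A=T, D=T, E=F}.
              branch 2.2.2.2 (add ¬(¬A ∨ B)):
                ¬(¬A ∨ B): α-rule — add ¬¬A, ¬B.
                ○ open, literals {A=T, B=F, D=T, E=F}.
3 branches closed, 10 open.
Each open branch fixes some atoms; the unmentioned ones are free. Counting distinct full assignments: branch {B=F, D=T, E=T} (A, C) contributes 4 new; branch {B=F, D=F, E=F} (A, C) contributes 4 new; branch {A=F, B=F, E=T} (D, C) contributes 2 new; branch {A=F, B=F, D=F, E=T} (C) contributes 0 new; branch {A=T, B=F, D=T, E=F} (C) contributes 2 new; branch {A=T, B=F, E=F} (D, C) contributes 0 new; branch {D=T, E=T} (A, C, B) contributes 4 new; branch {A=F, D=T, E=T} (C, B) contributes 0 new; branch {A=T, D=T, E=F} (C, B) contributes 2 new; branch {A=T, B=F, D=T, E=F} (C) contributes 0 new. Total: 18.

18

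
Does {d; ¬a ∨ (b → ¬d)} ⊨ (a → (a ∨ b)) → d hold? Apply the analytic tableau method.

Yes

Initial set: {d; (¬a ∨ (b → ¬d)); ¬((a → (a ∨ b)) → d)}.
¬((a → (a ∨ b)) → d): α-rule — add (a → (a ∨ b)), ¬d.
× closes — contains both d and ¬d.
All 1 branch closes.
Every branch closed, so the premises entail the conclusion.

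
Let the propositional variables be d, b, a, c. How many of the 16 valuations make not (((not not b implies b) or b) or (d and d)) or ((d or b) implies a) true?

10

Initial set: {(not (((not not b implies b) or b) or (d and d)) or ((d or b) implies a))}.
(not (((not not b implies b) or b) or (d and d)) or ((d or b) implies a)): β-rule — branch into not (((not not b implies b) or b) or (d and d))  //  ((d or b) implies a).
  branch 1 (add not (((not not b implies b) or b) or (d and d))):
    not (((not not b implies b) or b) or (d and d)): α-rule — add not ((not not b implies b) or b), not (d and d).
    not ((not not b implies b) or b): α-rule — add not (not not b implies b), not b.
    not (not not b implies b): α-rule — add not not b, not b.
    not not b: drop double negation, giving b.
    × closes — contains both b and not b.
  branch 2 (add ((d or b) implies a)):
    ((d or b) implies a): β-rule — branch into not (d or b)  //  a.
      branch 2.1 (add not (d or b)):
        not (d or b): α-rule — add not d, not b.
        ○ open, literals {b=false, d=false}.
      branch 2.2 (add a):
        ○ open, literals {a=true}.
1 branch closed, 2 open.
Each open branch fixes some atoms; the unmentioned ones are free. Counting distinct full assignments: branch {b=false, d=false} (a, c) contributes 4 new; branch {a=true} (d, b, c) contributes 6 new. Total: 10.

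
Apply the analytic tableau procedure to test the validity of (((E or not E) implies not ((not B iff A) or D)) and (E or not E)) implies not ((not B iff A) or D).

Valid

Assume the negation and expand:
Initial set: {not ((((E or not E) implies not ((not B iff A) or D)) and (E or not E)) implies not ((not B iff A) or D))}.
not ((((E or not E) implies not ((not B iff A) or D)) and (E or not E)) implies not ((not B iff A) or D)): α-rule — add (((E or not E) implies not ((not B iff A) or D)) and (E or not E)), not not ((not B iff A) or D).
(((E or not E) implies not ((not B iff A) or D)) and (E or not E)): α-rule — add ((E or not E) implies not ((not B iff A) or D)), (E or not E).
not not ((not B iff A) or D): β-rule — branch into (not B iff A)  //  D.
  branch 1 (add (not B iff A)):
    ((E or not E) implies not ((not B iff A) or D)): β-rule — branch into not (E or not E)  //  not ((not B iff A) or D).
      branch 1.1 (add not (E or not E)):
        not (E or not E): α-rule — add not E, not not E.
        × closes — contains both E and not E.
      branch 1.2 (add not ((not B iff A) or D)):
        not ((not B iff A) or D): α-rule — add not (not B iff A), not D.
        (E or not E): β-rule — branch into E  //  not E.
          branch 1.2.1 (add E):
            (not B iff A): β-rule — branch into not B, A  //  not not B, not A.
              branch 1.2.1.1 (add not B, A):
                not (not B iff A): β-rule — branch into not B, not A  //  not not B, A.
                  branch 1.2.1.1.1 (add not B, not A):
                    × closes — contains both A and not A.
                  branch 1.2.1.1.2 (add not not B, A):
                    × closes — contains both B and not B.
              branch 1.2.1.2 (add not not B, not A):
                not (not B iff A): β-rule — branch into not B, not A  //  not not B, A.
                  branch 1.2.1.2.1 (add not B, not A):
                    × closes — contains both B and not B.
                  branch 1.2.1.2.2 (add not not B, A):
                    × closes — contains both A and not A.
          branch 1.2.2 (add not E):
            (not B iff A): β-rule — branch into not B, A  //  not not B, not A.
              branch 1.2.2.1 (add not B, A):
                not (not B iff A): β-rule — branch into not B, not A  //  not not B, A.
                  branch 1.2.2.1.1 (add not B, not A):
                    × closes — contains both A and not A.
                  branch 1.2.2.1.2 (add not not B, A):
                    × closes — contains both B and not B.
              branch 1.2.2.2 (add not not B, not A):
                not (not B iff A): β-rule — branch into not B, not A  //  not not B, A.
                  branch 1.2.2.2.1 (add not B, not A):
                    × closes — contains both B and not B.
                  branch 1.2.2.2.2 (add not not B, A):
                    × closes — contains both A and not A.
  branch 2 (add D):
    ((E or not E) implies not ((not B iff A) or D)): β-rule — branch into not (E or not E)  //  not ((not B iff A) or D).
      branch 2.1 (add not (E or not E)):
        not (E or not E): α-rule — add not E, not not E.
        × closes — contains both E and not E.
      branch 2.2 (add not ((not B iff A) or D)):
        not ((not B iff A) or D): α-rule — add not (not B iff A), not D.
        × closes — contains both D and not D.
All 11 branches close.
Every branch closed, so the negation is unsatisfiable and the formula is valid.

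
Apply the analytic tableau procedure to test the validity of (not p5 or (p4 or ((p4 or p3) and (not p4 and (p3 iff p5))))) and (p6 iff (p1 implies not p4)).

Not valid

Assume the negation and expand:
Initial set: {not ((not p5 or (p4 or ((p4 or p3) and (not p4 and (p3 iff p5))))) and (p6 iff (p1 implies not p4)))}.
not ((not p5 or (p4 or ((p4 or p3) and (not p4 and (p3 iff p5))))) and (p6 iff (p1 implies not p4))): β-rule — branch into not (not p5 or (p4 or ((p4 or p3) and (not p4 and (p3 iff p5)))))  //  not (p6 iff (p1 implies not p4)).
  branch 1 (add not (not p5 or (p4 or ((p4 or p3) and (not p4 and (p3 iff p5)))))):
    not (not p5 or (p4 or ((p4 or p3) and (not p4 and (p3 iff p5))))): α-rule — add not not p5, not (p4 or ((p4 or p3) and (not p4 and (p3 iff p5)))).
    not (p4 or ((p4 or p3) and (not p4 and (p3 iff p5)))): α-rule — add not p4, not ((p4 or p3) and (not p4 and (p3 iff p5))).
    not ((p4 or p3) and (not p4 and (p3 iff p5))): β-rule — branch into not (p4 or p3)  //  not (not p4 and (p3 iff p5)).
      branch 1.1 (add not (p4 or p3)):
        not (p4 or p3): α-rule — add not p4, not p3.
        ○ open, literals {p3=false, p4=false, p5=true}.
      branch 1.2 (add not (not p4 and (p3 iff p5))):
        not (not p4 and (p3 iff p5)): β-rule — branch into not not p4  //  not (p3 iff p5).
          branch 1.2.1 (add not not p4):
            × closes — contains both p4 and not p4.
          branch 1.2.2 (add not (p3 iff p5)):
            not (p3 iff p5): β-rule — branch into p3, not p5  //  not p3, p5.
              branch 1.2.2.1 (add p3, not p5):
                × closes — contains both p5 and not p5.
              branch 1.2.2.2 (add not p3, p5):
                ○ open, literals {p3=false, p4=false, p5=true}.
  branch 2 (add not (p6 iff (p1 implies not p4))):
    not (p6 iff (p1 implies not p4)): β-rule — branch into p6, not (p1 implies not p4)  //  not p6, (p1 implies not p4).
      branch 2.1 (add p6, not (p1 implies not p4)):
        not (p1 implies not p4): α-rule — add p1, not not p4.
        ○ open, literals {p1=true, p4=true, p6=true}.
      branch 2.2 (add not p6, (p1 implies not p4)):
        (p1 implies not p4): β-rule — branch into not p1  //  not p4.
          branch 2.2.1 (add not p1):
            ○ open, literals {p1=false, p6=false}.
          branch 2.2.2 (add not p4):
            ○ open, literals {p4=false, p6=false}.
2 branches closed, 5 open.
An open branch gives a countermodel: p3=false, p4=false, p5=true (unmentioned atoms arbitrary); under it the original formula is false.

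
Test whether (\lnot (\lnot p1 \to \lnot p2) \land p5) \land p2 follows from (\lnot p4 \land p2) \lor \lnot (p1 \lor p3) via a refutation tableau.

Initial set: {((\lnot p4 \land p2) \lor \lnot (p1 \lor p3)); \lnot ((\lnot (\lnot p1 \to \lnot p2) \land p5) \land p2)}.
((\lnot p4 \land p2) \lor \lnot (p1 \lor p3)): β-rule — branch into (\lnot p4 \land p2)  //  \lnot (p1 \lor p3).
  branch 1 (add (\lnot p4 \land p2)):
    (\lnot p4 \land p2): α-rule — add \lnot p4, p2.
    \lnot ((\lnot (\lnot p1 \to \lnot p2) \land p5) \land p2): β-rule — branch into \lnot (\lnot (\lnot p1 \to \lnot p2) \land p5)  //  \lnot p2.
      branch 1.1 (add \lnot (\lnot (\lnot p1 \to \lnot p2) \land p5)):
        \lnot (\lnot (\lnot p1 \to \lnot p2) \land p5): β-rule — branch into \lnot \lnot (\lnot p1 \to \lnot p2)  //  \lnot p5.
          branch 1.1.1 (add \lnot \lnot (\lnot p1 \to \lnot p2)):
            \lnot \lnot (\lnot p1 \to \lnot p2): β-rule — branch into \lnot \lnot p1  //  \lnot p2.
              branch 1.1.1.1 (add \lnot \lnot p1):
                ○ open, literals {p1=1, p2=1, p4=0}.
              branch 1.1.1.2 (add \lnot p2):
                × closes — contains both p2 and \lnot p2.
          branch 1.1.2 (add \lnot p5):
            ○ open, literals {p2=1, p4=0, p5=0}.
      branch 1.2 (add \lnot p2):
        × closes — contains both p2 and \lnot p2.
  branch 2 (add \lnot (p1 \lor p3)):
    \lnot (p1 \lor p3): α-rule — add \lnot p1, \lnot p3.
    \lnot ((\lnot (\lnot p1 \to \lnot p2) \land p5) \land p2): β-rule — branch into \lnot (\lnot (\lnot p1 \to \lnot p2) \land p5)  //  \lnot p2.
      branch 2.1 (add \lnot (\lnot (\lnot p1 \to \lnot p2) \land p5)):
        \lnot (\lnot (\lnot p1 \to \lnot p2) \land p5): β-rule — branch into \lnot \lnot (\lnot p1 \to \lnot p2)  //  \lnot p5.
          branch 2.1.1 (add \lnot \lnot (\lnot p1 \to \lnot p2)):
            \lnot \lnot (\lnot p1 \to \lnot p2): β-rule — branch into \lnot \lnot p1  //  \lnot p2.
              branch 2.1.1.1 (add \lnot \lnot p1):
                × closes — contains both p1 and \lnot p1.
              branch 2.1.1.2 (add \lnot p2):
                ○ open, literals {p1=0, p2=0, p3=0}.
          branch 2.1.2 (add \lnot p5):
            ○ open, literals {p1=0, p3=0, p5=0}.
      branch 2.2 (add \lnot p2):
        ○ open, literals {p1=0, p2=0, p3=0}.
3 branches closed, 5 open.
An open branch gives a countermodel: p1=1, p2=1, p4=0 (unmentioned atoms arbitrary); the premises hold there but the conclusion fails.

No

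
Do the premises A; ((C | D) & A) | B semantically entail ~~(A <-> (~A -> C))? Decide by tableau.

Initial set: {T A; T (((C | D) & A) | B); F ~~(A <-> (~A -> C))}.
F ~~(A <-> (~A -> C)): drop double negation, giving F (A <-> (~A -> C)).
T (((C | D) & A) | B): β-rule — branch into T ((C | D) & A)  //  T B.
  branch 1 (add T ((C | D) & A)):
    T ((C | D) & A): α-rule — add T (C | D), T A.
    F (A <-> (~A -> C)): β-rule — branch into T A, F (~A -> C)  //  F A, T (~A -> C).
      branch 1.1 (add T A, F (~A -> C)):
        F (~A -> C): α-rule — add T ~A, F C.
        × closes — contains both A and ~A.
      branch 1.2 (add F A, T (~A -> C)):
        × closes — contains both A and ~A.
  branch 2 (add T B):
    F (A <-> (~A -> C)): β-rule — branch into T A, F (~A -> C)  //  F A, T (~A -> C).
      branch 2.1 (add T A, F (~A -> C)):
        F (~A -> C): α-rule — add T ~A, F C.
        × closes — contains both A and ~A.
      branch 2.2 (add F A, T (~A -> C)):
        × closes — contains both A and ~A.
All 4 branches close.
Every branch closed, so the premises entail the conclusion.

Yes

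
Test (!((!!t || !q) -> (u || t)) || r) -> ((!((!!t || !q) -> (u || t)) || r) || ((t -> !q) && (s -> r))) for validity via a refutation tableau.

Valid

Assume the negation and expand:
Initial set: {!((!((!!t || !q) -> (u || t)) || r) -> ((!((!!t || !q) -> (u || t)) || r) || ((t -> !q) && (s -> r))))}.
!((!((!!t || !q) -> (u || t)) || r) -> ((!((!!t || !q) -> (u || t)) || r) || ((t -> !q) && (s -> r)))): α-rule — add (!((!!t || !q) -> (u || t)) || r), !((!((!!t || !q) -> (u || t)) || r) || ((t -> !q) && (s -> r))).
!((!((!!t || !q) -> (u || t)) || r) || ((t -> !q) && (s -> r))): α-rule — add !(!((!!t || !q) -> (u || t)) || r), !((t -> !q) && (s -> r)).
!(!((!!t || !q) -> (u || t)) || r): α-rule — add !!((!!t || !q) -> (u || t)), !r.
(!((!!t || !q) -> (u || t)) || r): β-rule — branch into !((!!t || !q) -> (u || t))  //  r.
  branch 1 (add !((!!t || !q) -> (u || t))):
    !((!!t || !q) -> (u || t)): α-rule — add (!!t || !q), !(u || t).
    !(u || t): α-rule — add !u, !t.
    !((t -> !q) && (s -> r)): β-rule — branch into !(t -> !q)  //  !(s -> r).
      branch 1.1 (add !(t -> !q)):
        !(t -> !q): α-rule — add t, !!q.
        × closes — contains both t and !t.
      branch 1.2 (add !(s -> r)):
        !(s -> r): α-rule — add s, !r.
        !!((!!t || !q) -> (u || t)): β-rule — branch into !(!!t || !q)  //  (u || t).
          branch 1.2.1 (add !(!!t || !q)):
            !(!!t || !q): α-rule — add !!!t, !!q.
            !!!t: drop double negation, giving !t.
            (!!t || !q): β-rule — branch into !!t  //  !q.
              branch 1.2.1.1 (add !!t):
                !!t: drop double negation, giving t.
                × closes — contains both t and !t.
              branch 1.2.1.2 (add !q):
                × closes — contains both q and !q.
          branch 1.2.2 (add (u || t)):
            (!!t || !q): β-rule — branch into !!t  //  !q.
              branch 1.2.2.1 (add !!t):
                !!t: drop double negation, giving t.
                × closes — contains both t and !t.
              branch 1.2.2.2 (add !q):
                (u || t): β-rule — branch into u  //  t.
                  branch 1.2.2.2.1 (add u):
                    × closes — contains both u and !u.
                  branch 1.2.2.2.2 (add t):
                    × closes — contains both t and !t.
  branch 2 (add r):
    × closes — contains both r and !r.
All 7 branches close.
Every branch closed, so the negation is unsatisfiable and the formula is valid.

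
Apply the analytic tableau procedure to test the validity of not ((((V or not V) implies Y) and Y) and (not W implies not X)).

Not valid

Assume the negation and expand:
Initial set: {F not ((((V or not V) implies Y) and Y) and (not W implies not X))}.
F not ((((V or not V) implies Y) and Y) and (not W implies not X)): α-rule — add T (((V or not V) implies Y) and Y), T (not W implies not X).
T (((V or not V) implies Y) and Y): α-rule — add T ((V or not V) implies Y), T Y.
T (not W implies not X): β-rule — branch into F not W  //  T not X.
  branch 1 (add F not W):
    T ((V or not V) implies Y): β-rule — branch into F (V or not V)  //  T Y.
      branch 1.1 (add F (V or not V)):
        F (V or not V): α-rule — add F V, F not V.
        × closes — contains both V and not V.
      branch 1.2 (add T Y):
        ○ open, literals {W=true, Y=true}.
  branch 2 (add T not X):
    T ((V or not V) implies Y): β-rule — branch into F (V or not V)  //  T Y.
      branch 2.1 (add F (V or not V)):
        F (V or not V): α-rule — add F V, F not V.
        × closes — contains both V and not V.
      branch 2.2 (add T Y):
        ○ open, literals {X=false, Y=true}.
2 branches closed, 2 open.
An open branch gives a countermodel: W=true, Y=true (unmentioned atoms arbitrary); under it the original formula is false.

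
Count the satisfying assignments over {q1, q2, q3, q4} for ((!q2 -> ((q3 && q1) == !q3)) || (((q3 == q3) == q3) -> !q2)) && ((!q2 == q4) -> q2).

12

Initial set: {T (((!q2 -> ((q3 && q1) == !q3)) || (((q3 == q3) == q3) -> !q2)) && ((!q2 == q4) -> q2))}.
T (((!q2 -> ((q3 && q1) == !q3)) || (((q3 == q3) == q3) -> !q2)) && ((!q2 == q4) -> q2)): α-rule — add T ((!q2 -> ((q3 && q1) == !q3)) || (((q3 == q3) == q3) -> !q2)), T ((!q2 == q4) -> q2).
T ((!q2 -> ((q3 && q1) == !q3)) || (((q3 == q3) == q3) -> !q2)): β-rule — branch into T (!q2 -> ((q3 && q1) == !q3))  //  T (((q3 == q3) == q3) -> !q2).
  branch 1 (add T (!q2 -> ((q3 && q1) == !q3))):
    T ((!q2 == q4) -> q2): β-rule — branch into F (!q2 == q4)  //  T q2.
      branch 1.1 (add F (!q2 == q4)):
        T (!q2 -> ((q3 && q1) == !q3)): β-rule — branch into F !q2  //  T ((q3 && q1) == !q3).
          branch 1.1.1 (add F !q2):
            F (!q2 == q4): β-rule — branch into T !q2, F q4  //  F !q2, T q4.
              branch 1.1.1.1 (add T !q2, F q4):
                × closes — contains both q2 and !q2.
              branch 1.1.1.2 (add F !q2, T q4):
                ○ open, literals {q2=1, q4=1}.
          branch 1.1.2 (add T ((q3 && q1) == !q3)):
            F (!q2 == q4): β-rule — branch into T !q2, F q4  //  F !q2, T q4.
              branch 1.1.2.1 (add T !q2, F q4):
                T ((q3 && q1) == !q3): β-rule — branch into T (q3 && q1), T !q3  //  F (q3 && q1), F !q3.
                  branch 1.1.2.1.1 (add T (q3 && q1), T !q3):
                    T (q3 && q1): α-rule — add T q3, T q1.
                    × closes — contains both q3 and !q3.
                  branch 1.1.2.1.2 (add F (q3 && q1), F !q3):
                    F (q3 && q1): β-rule — branch into F q3  //  F q1.
                      branch 1.1.2.1.2.1 (add F q3):
                        × closes — contains both q3 and !q3.
                      branch 1.1.2.1.2.2 (add F q1):
                        ○ open, literals {q1=0, q2=0, q3=1, q4=0}.
              branch 1.1.2.2 (add F !q2, T q4):
                T ((q3 && q1) == !q3): β-rule — branch into T (q3 && q1), T !q3  //  F (q3 && q1), F !q3.
                  branch 1.1.2.2.1 (add T (q3 && q1), T !q3):
                    T (q3 && q1): α-rule — add T q3, T q1.
                    × closes — contains both q3 and !q3.
                  branch 1.1.2.2.2 (add F (q3 && q1), F !q3):
                    F (q3 && q1): β-rule — branch into F q3  //  F q1.
                      branch 1.1.2.2.2.1 (add F q3):
                        × closes — contains both q3 and !q3.
                      branch 1.1.2.2.2.2 (add F q1):
                        ○ open, literals {q1=0, q2=1, q3=1, q4=1}.
      branch 1.2 (add T q2):
        T (!q2 -> ((q3 && q1) == !q3)): β-rule — branch into F !q2  //  T ((q3 && q1) == !q3).
          branch 1.2.1 (add F !q2):
            ○ open, literals {q2=1}.
          branch 1.2.2 (add T ((q3 && q1) == !q3)):
            T ((q3 && q1) == !q3): β-rule — branch into T (q3 && q1), T !q3  //  F (q3 && q1), F !q3.
              branch 1.2.2.1 (add T (q3 && q1), T !q3):
                T (q3 && q1): α-rule — add T q3, T q1.
                × closes — contains both q3 and !q3.
              branch 1.2.2.2 (add F (q3 && q1), F !q3):
                F (q3 && q1): β-rule — branch into F q3  //  F q1.
                  branch 1.2.2.2.1 (add F q3):
                    × closes — contains both q3 and !q3.
                  branch 1.2.2.2.2 (add F q1):
                    ○ open, literals {q1=0, q2=1, q3=1}.
  branch 2 (add T (((q3 == q3) == q3) -> !q2)):
    T ((!q2 == q4) -> q2): β-rule — branch into F (!q2 == q4)  //  T q2.
      branch 2.1 (add F (!q2 == q4)):
        T (((q3 == q3) == q3) -> !q2): β-rule — branch into F ((q3 == q3) == q3)  //  T !q2.
          branch 2.1.1 (add F ((q3 == q3) == q3)):
            F (!q2 == q4): β-rule — branch into T !q2, F q4  //  F !q2, T q4.
              branch 2.1.1.1 (add T !q2, F q4):
                F ((q3 == q3) == q3): β-rule — branch into T (q3 == q3), F q3  //  F (q3 == q3), T q3.
                  branch 2.1.1.1.1 (add T (q3 == q3), F q3):
                    T (q3 == q3): β-rule — branch into T q3, T q3  //  F q3, F q3.
                      branch 2.1.1.1.1.1 (add T q3, T q3):
                        × closes — contains both q3 and !q3.
                      branch 2.1.1.1.1.2 (add F q3, F q3):
                        ○ open, literals {q2=0, q3=0, q4=0}.
                  branch 2.1.1.1.2 (add F (q3 == q3), T q3):
                    F (q3 == q3): β-rule — branch into T q3, F q3  //  F q3, T q3.
                      branch 2.1.1.1.2.1 (add T q3, F q3):
                        × closes — contains both q3 and !q3.
                      branch 2.1.1.1.2.2 (add F q3, T q3):
                        × closes — contains both q3 and !q3.
              branch 2.1.1.2 (add F !q2, T q4):
                F ((q3 == q3) == q3): β-rule — branch into T (q3 == q3), F q3  //  F (q3 == q3), T q3.
                  branch 2.1.1.2.1 (add T (q3 == q3), F q3):
                    T (q3 == q3): β-rule — branch into T q3, T q3  //  F q3, F q3.
                      branch 2.1.1.2.1.1 (add T q3, T q3):
                        × closes — contains both q3 and !q3.
                      branch 2.1.1.2.1.2 (add F q3, F q3):
                        ○ open, literals {q2=1, q3=0, q4=1}.
                  branch 2.1.1.2.2 (add F (q3 == q3), T q3):
                    F (q3 == q3): β-rule — branch into T q3, F q3  //  F q3, T q3.
                      branch 2.1.1.2.2.1 (add T q3, F q3):
                        × closes — contains both q3 and !q3.
                      branch 2.1.1.2.2.2 (add F q3, T q3):
                        × closes — contains both q3 and !q3.
          branch 2.1.2 (add T !q2):
            F (!q2 == q4): β-rule — branch into T !q2, F q4  //  F !q2, T q4.
              branch 2.1.2.1 (add T !q2, F q4):
                ○ open, literals {q2=0, q4=0}.
              branch 2.1.2.2 (add F !q2, T q4):
                × closes — contains both q2 and !q2.
      branch 2.2 (add T q2):
        T (((q3 == q3) == q3) -> !q2): β-rule — branch into F ((q3 == q3) == q3)  //  T !q2.
          branch 2.2.1 (add F ((q3 == q3) == q3)):
            F ((q3 == q3) == q3): β-rule — branch into T (q3 == q3), F q3  //  F (q3 == q3), T q3.
              branch 2.2.1.1 (add T (q3 == q3), F q3):
                T (q3 == q3): β-rule — branch into T q3, T q3  //  F q3, F q3.
                  branch 2.2.1.1.1 (add T q3, T q3):
                    × closes — contains both q3 and !q3.
                  branch 2.2.1.1.2 (add F q3, F q3):
                    ○ open, literals {q2=1, q3=0}.
              branch 2.2.1.2 (add F (q3 == q3), T q3):
                F (q3 == q3): β-rule — branch into T q3, F q3  //  F q3, T q3.
                  branch 2.2.1.2.1 (add T q3, F q3):
                    × closes — contains both q3 and !q3.
                  branch 2.2.1.2.2 (add F q3, T q3):
                    × closes — contains both q3 and !q3.
          branch 2.2.2 (add T !q2):
            × closes — contains both q2 and !q2.
18 branches closed, 9 open.
Each open branch fixes some atoms; the unmentioned ones are free. Counting distinct full assignments: branch {q2=1, q4=1} (q1, q3) contributes 4 new; branch {q1=0, q2=0, q3=1, q4=0} (none free) contributes 1 new; branch {q1=0, q2=1, q3=1, q4=1} (none free) contributes 0 new; branch {q2=1} (q1, q3, q4) contributes 4 new; branch {q1=0, q2=1, q3=1} (q4) contributes 0 new; branch {q2=0, q3=0, q4=0} (q1) contributes 2 new; branch {q2=1, q3=0, q4=1} (q1) contributes 0 new; branch {q2=0, q4=0} (q1, q3) contributes 1 new; branch {q2=1, q3=0} (q1, q4) contributes 0 new. Total: 12.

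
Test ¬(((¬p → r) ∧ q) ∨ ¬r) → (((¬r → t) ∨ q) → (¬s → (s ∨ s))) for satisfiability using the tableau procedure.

Initial set: {(¬(((¬p → r) ∧ q) ∨ ¬r) → (((¬r → t) ∨ q) → (¬s → (s ∨ s))))}.
(¬(((¬p → r) ∧ q) ∨ ¬r) → (((¬r → t) ∨ q) → (¬s → (s ∨ s)))): β-rule — branch into ¬¬(((¬p → r) ∧ q) ∨ ¬r)  //  (((¬r → t) ∨ q) → (¬s → (s ∨ s))).
  branch 1 (add ¬¬(((¬p → r) ∧ q) ∨ ¬r)):
    ¬¬(((¬p → r) ∧ q) ∨ ¬r): β-rule — branch into ((¬p → r) ∧ q)  //  ¬r.
      branch 1.1 (add ((¬p → r) ∧ q)):
        ((¬p → r) ∧ q): α-rule — add (¬p → r), q.
        (¬p → r): β-rule — branch into ¬¬p  //  r.
          branch 1.1.1 (add ¬¬p):
            ○ open, literals {p=true, q=true}.
          branch 1.1.2 (add r):
            ○ open, literals {q=true, r=true}.
      branch 1.2 (add ¬r):
        ○ open, literals {r=false}.
  branch 2 (add (((¬r → t) ∨ q) → (¬s → (s ∨ s)))):
    (((¬r → t) ∨ q) → (¬s → (s ∨ s))): β-rule — branch into ¬((¬r → t) ∨ q)  //  (¬s → (s ∨ s)).
      branch 2.1 (add ¬((¬r → t) ∨ q)):
        ¬((¬r → t) ∨ q): α-rule — add ¬(¬r → t), ¬q.
        ¬(¬r → t): α-rule — add ¬r, ¬t.
        ○ open, literals {q=false, r=false, t=false}.
      branch 2.2 (add (¬s → (s ∨ s))):
        (¬s → (s ∨ s)): β-rule — branch into ¬¬s  //  (s ∨ s).
          branch 2.2.1 (add ¬¬s):
            ○ open, literals {s=true}.
          branch 2.2.2 (add (s ∨ s)):
            (s ∨ s): β-rule — branch into s  //  s.
              branch 2.2.2.1 (add s):
                ○ open, literals {s=true}.
              branch 2.2.2.2 (add s):
                ○ open, literals {s=true}.
0 branches closed, 7 open.
An open branch gives a satisfying assignment: p=true, q=true.

Satisfiable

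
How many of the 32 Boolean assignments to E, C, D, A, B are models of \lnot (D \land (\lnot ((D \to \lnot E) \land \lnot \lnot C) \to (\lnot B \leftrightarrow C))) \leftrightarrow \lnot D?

26

Initial set: {(\lnot (D \land (\lnot ((D \to \lnot E) \land \lnot \lnot C) \to (\lnot B \leftrightarrow C))) \leftrightarrow \lnot D)}.
(\lnot (D \land (\lnot ((D \to \lnot E) \land \lnot \lnot C) \to (\lnot B \leftrightarrow C))) \leftrightarrow \lnot D): β-rule — branch into \lnot (D \land (\lnot ((D \to \lnot E) \land \lnot \lnot C) \to (\lnot B \leftrightarrow C))), \lnot D  //  \lnot \lnot (D \land (\lnot ((D \to \lnot E) \land \lnot \lnot C) \to (\lnot B \leftrightarrow C))), \lnot \lnot D.
  branch 1 (add \lnot (D \land (\lnot ((D \to \lnot E) \land \lnot \lnot C) \to (\lnot B \leftrightarrow C))), \lnot D):
    \lnot (D \land (\lnot ((D \to \lnot E) \land \lnot \lnot C) \to (\lnot B \leftrightarrow C))): β-rule — branch into \lnot D  //  \lnot (\lnot ((D \to \lnot E) \land \lnot \lnot C) \to (\lnot B \leftrightarrow C)).
      branch 1.1 (add \lnot D):
        ○ open, literals {D=0}.
      branch 1.2 (add \lnot (\lnot ((D \to \lnot E) \land \lnot \lnot C) \to (\lnot B \leftrightarrow C))):
        \lnot (\lnot ((D \to \lnot E) \land \lnot \lnot C) \to (\lnot B \leftrightarrow C)): α-rule — add \lnot ((D \to \lnot E) \land \lnot \lnot C), \lnot (\lnot B \leftrightarrow C).
        \lnot ((D \to \lnot E) \land \lnot \lnot C): β-rule — branch into \lnot (D \to \lnot E)  //  \lnot \lnot \lnot C.
          branch 1.2.1 (add \lnot (D \to \lnot E)):
            \lnot (D \to \lnot E): α-rule — add D, \lnot \lnot E.
            × closes — contains both D and \lnot D.
          branch 1.2.2 (add \lnot \lnot \lnot C):
            \lnot \lnot \lnot C: drop double negation, giving \lnot C.
            \lnot (\lnot B \leftrightarrow C): β-rule — branch into \lnot B, \lnot C  //  \lnot \lnot B, C.
              branch 1.2.2.1 (add \lnot B, \lnot C):
                ○ open, literals {B=0, C=0, D=0}.
              branch 1.2.2.2 (add \lnot \lnot B, C):
                × closes — contains both C and \lnot C.
  branch 2 (add \lnot \lnot (D \land (\lnot ((D \to \lnot E) \land \lnot \lnot C) \to (\lnot B \leftrightarrow C))), \lnot \lnot D):
    \lnot \lnot (D \land (\lnot ((D \to \lnot E) \land \lnot \lnot C) \to (\lnot B \leftrightarrow C))): α-rule — add D, (\lnot ((D \to \lnot E) \land \lnot \lnot C) \to (\lnot B \leftrightarrow C)).
    (\lnot ((D \to \lnot E) \land \lnot \lnot C) \to (\lnot B \leftrightarrow C)): β-rule — branch into \lnot \lnot ((D \to \lnot E) \land \lnot \lnot C)  //  (\lnot B \leftrightarrow C).
      branch 2.1 (add \lnot \lnot ((D \to \lnot E) \land \lnot \lnot C)):
        \lnot \lnot ((D \to \lnot E) \land \lnot \lnot C): α-rule — add (D \to \lnot E), \lnot \lnot C.
        \lnot \lnot C: drop double negation, giving C.
        (D \to \lnot E): β-rule — branch into \lnot D  //  \lnot E.
          branch 2.1.1 (add \lnot D):
            × closes — contains both D and \lnot D.
          branch 2.1.2 (add \lnot E):
            ○ open, literals {C=1, D=1, E=0}.
      branch 2.2 (add (\lnot B \leftrightarrow C)):
        (\lnot B \leftrightarrow C): β-rule — branch into \lnot B, C  //  \lnot \lnot B, \lnot C.
          branch 2.2.1 (add \lnot B, C):
            ○ open, literals {B=0, C=1, D=1}.
          branch 2.2.2 (add \lnot \lnot B, \lnot C):
            ○ open, literals {B=1, C=0, D=1}.
3 branches closed, 5 open.
Each open branch fixes some atoms; the unmentioned ones are free. Counting distinct full assignments: branch {D=0} (E, C, A, B) contributes 16 new; branch {B=0, C=0, D=0} (E, A) contributes 0 new; branch {C=1, D=1, E=0} (A, B) contributes 4 new; branch {B=0, C=1, D=1} (E, A) contributes 2 new; branch {B=1, C=0, D=1} (E, A) contributes 4 new. Total: 26.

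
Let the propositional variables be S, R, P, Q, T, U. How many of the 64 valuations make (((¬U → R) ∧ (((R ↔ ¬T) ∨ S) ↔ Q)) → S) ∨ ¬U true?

56

Initial set: {T ((((¬U → R) ∧ (((R ↔ ¬T) ∨ S) ↔ Q)) → S) ∨ ¬U)}.
T ((((¬U → R) ∧ (((R ↔ ¬T) ∨ S) ↔ Q)) → S) ∨ ¬U): β-rule — branch into T (((¬U → R) ∧ (((R ↔ ¬T) ∨ S) ↔ Q)) → S)  //  T ¬U.
  branch 1 (add T (((¬U → R) ∧ (((R ↔ ¬T) ∨ S) ↔ Q)) → S)):
    T (((¬U → R) ∧ (((R ↔ ¬T) ∨ S) ↔ Q)) → S): β-rule — branch into F ((¬U → R) ∧ (((R ↔ ¬T) ∨ S) ↔ Q))  //  T S.
      branch 1.1 (add F ((¬U → R) ∧ (((R ↔ ¬T) ∨ S) ↔ Q))):
        F ((¬U → R) ∧ (((R ↔ ¬T) ∨ S) ↔ Q)): β-rule — branch into F (¬U → R)  //  F (((R ↔ ¬T) ∨ S) ↔ Q).
          branch 1.1.1 (add F (¬U → R)):
            F (¬U → R): α-rule — add T ¬U, F R.
            ○ open, literals {R=0, U=0}.
          branch 1.1.2 (add F (((R ↔ ¬T) ∨ S) ↔ Q)):
            F (((R ↔ ¬T) ∨ S) ↔ Q): β-rule — branch into T ((R ↔ ¬T) ∨ S), F Q  //  F ((R ↔ ¬T) ∨ S), T Q.
              branch 1.1.2.1 (add T ((R ↔ ¬T) ∨ S), F Q):
                T ((R ↔ ¬T) ∨ S): β-rule — branch into T (R ↔ ¬T)  //  T S.
                  branch 1.1.2.1.1 (add T (R ↔ ¬T)):
                    T (R ↔ ¬T): β-rule — branch into T R, T ¬T  //  F R, F ¬T.
                      branch 1.1.2.1.1.1 (add T R, T ¬T):
                        ○ open, literals {Q=0, R=1, T=0}.
                      branch 1.1.2.1.1.2 (add F R, F ¬T):
                        ○ open, literals {Q=0, R=0, T=1}.
                  branch 1.1.2.1.2 (add T S):
                    ○ open, literals {Q=0, S=1}.
              branch 1.1.2.2 (add F ((R ↔ ¬T) ∨ S), T Q):
                F ((R ↔ ¬T) ∨ S): α-rule — add F (R ↔ ¬T), F S.
                F (R ↔ ¬T): β-rule — branch into T R, F ¬T  //  F R, T ¬T.
                  branch 1.1.2.2.1 (add T R, F ¬T):
                    ○ open, literals {Q=1, R=1, S=0, T=1}.
                  branch 1.1.2.2.2 (add F R, T ¬T):
                    ○ open, literals {Q=1, R=0, S=0, T=0}.
      branch 1.2 (add T S):
        ○ open, literals {S=1}.
  branch 2 (add T ¬U):
    ○ open, literals {U=0}.
0 branches closed, 8 open.
Each open branch fixes some atoms; the unmentioned ones are free. Counting distinct full assignments: branch {R=0, U=0} (S, P, Q, T) contributes 16 new; branch {Q=0, R=1, T=0} (S, P, U) contributes 8 new; branch {Q=0, R=0, T=1} (S, P, U) contributes 4 new; branch {Q=0, S=1} (R, P, T, U) contributes 6 new; branch {Q=1, R=1, S=0, T=1} (P, U) contributes 4 new; branch {Q=1, R=0, S=0, T=0} (P, U) contributes 2 new; branch {S=1} (R, P, Q, T, U) contributes 12 new; branch {U=0} (S, R, P, Q, T) contributes 4 new. Total: 56.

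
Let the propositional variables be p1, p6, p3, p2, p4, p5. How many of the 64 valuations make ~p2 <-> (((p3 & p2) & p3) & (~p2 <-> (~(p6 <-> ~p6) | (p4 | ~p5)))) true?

32

Initial set: {(~p2 <-> (((p3 & p2) & p3) & (~p2 <-> (~(p6 <-> ~p6) | (p4 | ~p5)))))}.
(~p2 <-> (((p3 & p2) & p3) & (~p2 <-> (~(p6 <-> ~p6) | (p4 | ~p5))))): β-rule — branch into ~p2, (((p3 & p2) & p3) & (~p2 <-> (~(p6 <-> ~p6) | (p4 | ~p5))))  //  ~~p2, ~(((p3 & p2) & p3) & (~p2 <-> (~(p6 <-> ~p6) | (p4 | ~p5)))).
  branch 1 (add ~p2, (((p3 & p2) & p3) & (~p2 <-> (~(p6 <-> ~p6) | (p4 | ~p5))))):
    (((p3 & p2) & p3) & (~p2 <-> (~(p6 <-> ~p6) | (p4 | ~p5)))): α-rule — add ((p3 & p2) & p3), (~p2 <-> (~(p6 <-> ~p6) | (p4 | ~p5))).
    ((p3 & p2) & p3): α-rule — add (p3 & p2), p3.
    (p3 & p2): α-rule — add p3, p2.
    × closes — contains both p2 and ~p2.
  branch 2 (add ~~p2, ~(((p3 & p2) & p3) & (~p2 <-> (~(p6 <-> ~p6) | (p4 | ~p5))))):
    ~(((p3 & p2) & p3) & (~p2 <-> (~(p6 <-> ~p6) | (p4 | ~p5)))): β-rule — branch into ~((p3 & p2) & p3)  //  ~(~p2 <-> (~(p6 <-> ~p6) | (p4 | ~p5))).
      branch 2.1 (add ~((p3 & p2) & p3)):
        ~((p3 & p2) & p3): β-rule — branch into ~(p3 & p2)  //  ~p3.
          branch 2.1.1 (add ~(p3 & p2)):
            ~(p3 & p2): β-rule — branch into ~p3  //  ~p2.
              branch 2.1.1.1 (add ~p3):
                ○ open, literals {p2=T, p3=F}.
              branch 2.1.1.2 (add ~p2):
                × closes — contains both p2 and ~p2.
          branch 2.1.2 (add ~p3):
            ○ open, literals {p2=T, p3=F}.
      branch 2.2 (add ~(~p2 <-> (~(p6 <-> ~p6) | (p4 | ~p5)))):
        ~(~p2 <-> (~(p6 <-> ~p6) | (p4 | ~p5))): β-rule — branch into ~p2, ~(~(p6 <-> ~p6) | (p4 | ~p5))  //  ~~p2, (~(p6 <-> ~p6) | (p4 | ~p5)).
          branch 2.2.1 (add ~p2, ~(~(p6 <-> ~p6) | (p4 | ~p5))):
            × closes — contains both p2 and ~p2.
          branch 2.2.2 (add ~~p2, (~(p6 <-> ~p6) | (p4 | ~p5))):
            (~(p6 <-> ~p6) | (p4 | ~p5)): β-rule — branch into ~(p6 <-> ~p6)  //  (p4 | ~p5).
              branch 2.2.2.1 (add ~(p6 <-> ~p6)):
                ~(p6 <-> ~p6): β-rule — branch into p6, ~~p6  //  ~p6, ~p6.
                  branch 2.2.2.1.1 (add p6, ~~p6):
                    ○ open, literals {p2=T, p6=T}.
                  branch 2.2.2.1.2 (add ~p6, ~p6):
                    ○ open, literals {p2=T, p6=F}.
              branch 2.2.2.2 (add (p4 | ~p5)):
                (p4 | ~p5): β-rule — branch into p4  //  ~p5.
                  branch 2.2.2.2.1 (add p4):
                    ○ open, literals {p2=T, p4=T}.
                  branch 2.2.2.2.2 (add ~p5):
                    ○ open, literals {p2=T, p5=F}.
3 branches closed, 6 open.
Each open branch fixes some atoms; the unmentioned ones are free. Counting distinct full assignments: branch {p2=T, p3=F} (p1, p6, p4, p5) contributes 16 new; branch {p2=T, p3=F} (p1, p6, p4, p5) contributes 0 new; branch {p2=T, p6=T} (p1, p3, p4, p5) contributes 8 new; branch {p2=T, p6=F} (p1, p3, p4, p5) contributes 8 new; branch {p2=T, p4=T} (p1, p6, p3, p5) contributes 0 new; branch {p2=T, p5=F} (p1, p6, p3, p4) contributes 0 new. Total: 32.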